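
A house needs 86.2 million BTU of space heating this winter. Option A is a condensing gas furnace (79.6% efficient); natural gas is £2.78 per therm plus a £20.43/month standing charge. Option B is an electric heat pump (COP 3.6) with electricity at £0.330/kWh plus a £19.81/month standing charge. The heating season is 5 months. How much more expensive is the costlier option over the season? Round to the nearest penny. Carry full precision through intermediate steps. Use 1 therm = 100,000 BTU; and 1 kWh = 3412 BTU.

Heat load = 86.2 × 10⁶ BTU = 86,200,000 BTU
Gas: input = 86,200,000 / 0.796 = 108,291,457 BTU = 1,083 therm → 1,083 × £2.78 = £3,010.50; + 5 × £20.43 standing = £3,112.65
Heat pump: 86,200,000 BTU / 3412 = 25,260 kWh heat; / 3.6 = 7,018 kWh in → × £0.330 = £2,315.85; + 5 × £19.81 standing = £2,414.90
Difference = |£3,112.65 − £2,414.90| = £697.76

£697.76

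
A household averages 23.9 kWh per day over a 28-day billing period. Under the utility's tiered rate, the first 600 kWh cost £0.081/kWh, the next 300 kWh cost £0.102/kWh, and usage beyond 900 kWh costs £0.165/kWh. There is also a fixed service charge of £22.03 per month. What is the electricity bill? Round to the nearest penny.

£77.69

Usage = 23.9 kWh/day × 28 days = 669.2 kWh
First 600 kWh × £0.081 = £48.60
Next 69.2 kWh × £0.102 = £7.06
Remaining tier: 0 kWh (not reached)
Energy charge = £55.66; + service £22.03 = £77.69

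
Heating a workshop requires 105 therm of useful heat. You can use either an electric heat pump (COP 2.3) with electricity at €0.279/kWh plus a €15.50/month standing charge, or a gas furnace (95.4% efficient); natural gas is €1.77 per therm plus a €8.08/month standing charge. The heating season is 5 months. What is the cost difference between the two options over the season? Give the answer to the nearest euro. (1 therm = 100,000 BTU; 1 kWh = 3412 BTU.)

Heat load = 105 therm × 100,000 = 10,500,000 BTU
Gas: input = 10,500,000 / 0.954 = 11,006,289 BTU = 110.1 therm → 110.1 × €1.77 = €194.81; + 5 × €8.08 standing = €235.21
Heat pump: 10,500,000 BTU / 3412 = 3,077 kWh heat; / 2.3 = 1,338 kWh in → × €0.279 = €373.30; + 5 × €15.50 standing = €450.80
Difference = |€235.21 − €450.80| = €215.59 ≈ €216

€216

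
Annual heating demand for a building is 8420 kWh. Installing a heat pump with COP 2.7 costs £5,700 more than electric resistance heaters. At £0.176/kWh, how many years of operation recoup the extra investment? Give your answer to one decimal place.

Resistance: 8420 kWh × £0.176 = £1,481.92/yr
Heat pump: 8420 / 2.7 = 3119 kWh in → × £0.176 = £548.86/yr
Annual savings = £933.06
Payback = £5,700 / £933.06 = 6.11 years

6.1 years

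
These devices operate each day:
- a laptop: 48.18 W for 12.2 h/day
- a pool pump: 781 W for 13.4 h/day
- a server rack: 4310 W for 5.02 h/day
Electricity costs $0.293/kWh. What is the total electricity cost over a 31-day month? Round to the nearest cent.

laptop: 48.18 W × 12.2 h × 31 d = 18,222 Wh = 18.22 kWh
pool pump: 781 W × 13.4 h × 31 d = 324,427 Wh = 324.4 kWh
server rack: 4310 W × 5.02 h × 31 d = 670,722 Wh = 670.7 kWh
Total energy = 18.22 + 324.4 + 670.7 = 1,013 kWh
Cost = 1,013 kWh × $0.293 = $296.92

$296.92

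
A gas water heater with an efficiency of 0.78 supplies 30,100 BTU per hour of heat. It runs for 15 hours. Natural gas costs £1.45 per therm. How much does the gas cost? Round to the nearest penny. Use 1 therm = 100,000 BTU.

£8.39

Heat delivered = 30,100 BTU/h × 15 h = 451,500 BTU
Gas input = 451,500 / 0.78 = 578,846 BTU
= 578,846 / 100,000 = 5.788 therm
Cost = 5.788 × £1.45/therm = £8.39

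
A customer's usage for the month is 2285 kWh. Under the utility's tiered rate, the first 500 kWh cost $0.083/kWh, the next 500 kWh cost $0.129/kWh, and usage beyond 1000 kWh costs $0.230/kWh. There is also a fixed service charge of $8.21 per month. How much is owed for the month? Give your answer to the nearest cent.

First 500 kWh × $0.083 = $41.50
Next 500 kWh × $0.129 = $64.50
Remaining 1285 kWh × $0.230 = $295.55
Energy charge = $401.55; + service $8.21 = $409.76

$409.76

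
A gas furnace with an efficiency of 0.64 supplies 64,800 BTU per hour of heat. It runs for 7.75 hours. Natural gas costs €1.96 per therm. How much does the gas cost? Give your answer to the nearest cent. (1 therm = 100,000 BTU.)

€15.38

Heat delivered = 64,800 BTU/h × 7.75 h = 502,200 BTU
Gas input = 502,200 / 0.64 = 784,688 BTU
= 784,688 / 100,000 = 7.847 therm
Cost = 7.847 × €1.96/therm = €15.38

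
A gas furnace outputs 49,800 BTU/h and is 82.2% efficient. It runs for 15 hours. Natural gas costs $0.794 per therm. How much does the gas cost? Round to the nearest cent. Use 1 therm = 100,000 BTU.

$7.22

Heat delivered = 49,800 BTU/h × 15 h = 747,000 BTU
Gas input = 747,000 / 0.822 = 908,759 BTU
= 908,759 / 100,000 = 9.088 therm
Cost = 9.088 × $0.794/therm = $7.22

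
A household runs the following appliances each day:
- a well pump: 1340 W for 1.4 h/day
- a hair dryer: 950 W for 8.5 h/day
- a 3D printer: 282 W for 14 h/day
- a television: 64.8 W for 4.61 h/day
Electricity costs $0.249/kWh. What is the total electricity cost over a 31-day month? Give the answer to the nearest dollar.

well pump: 1340 W × 1.4 h × 31 d = 58,156 Wh = 58.16 kWh
hair dryer: 950 W × 8.5 h × 31 d = 250,325 Wh = 250.3 kWh
3D printer: 282 W × 14 h × 31 d = 122,388 Wh = 122.4 kWh
television: 64.8 W × 4.61 h × 31 d = 9,261 Wh = 9.261 kWh
Total energy = 58.16 + 250.3 + 122.4 + 9.261 = 440.1 kWh
Cost = 440.1 kWh × $0.249 = $109.59 ≈ $110

$110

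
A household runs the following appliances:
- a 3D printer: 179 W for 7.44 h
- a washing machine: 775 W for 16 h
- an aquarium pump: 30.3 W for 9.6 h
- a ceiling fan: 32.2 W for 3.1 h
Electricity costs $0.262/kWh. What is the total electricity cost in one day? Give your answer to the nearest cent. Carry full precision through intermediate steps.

3D printer: 179 W × 7.44 h = 1,332 Wh = 1.332 kWh
washing machine: 775 W × 16 h = 12,400 Wh = 12.4 kWh
aquarium pump: 30.3 W × 9.6 h = 291 Wh = 0.2909 kWh
ceiling fan: 32.2 W × 3.1 h = 100 Wh = 0.09982 kWh
Total energy = 1.332 + 12.4 + 0.2909 + 0.09982 = 14.12 kWh
Cost = 14.12 kWh × $0.262 = $3.70

$3.70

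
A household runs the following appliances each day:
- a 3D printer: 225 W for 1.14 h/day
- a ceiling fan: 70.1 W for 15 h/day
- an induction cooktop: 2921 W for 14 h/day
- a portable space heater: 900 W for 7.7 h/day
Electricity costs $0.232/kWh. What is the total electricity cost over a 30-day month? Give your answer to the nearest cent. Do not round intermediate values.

3D printer: 225 W × 1.14 h × 30 d = 7,695 Wh = 7.695 kWh
ceiling fan: 70.1 W × 15 h × 30 d = 31,545 Wh = 31.55 kWh
induction cooktop: 2921 W × 14 h × 30 d = 1,226,820 Wh = 1,227 kWh
portable space heater: 900 W × 7.7 h × 30 d = 207,900 Wh = 207.9 kWh
Total energy = 7.695 + 31.55 + 1,227 + 207.9 = 1,474 kWh
Cost = 1,474 kWh × $0.232 = $341.96

$341.96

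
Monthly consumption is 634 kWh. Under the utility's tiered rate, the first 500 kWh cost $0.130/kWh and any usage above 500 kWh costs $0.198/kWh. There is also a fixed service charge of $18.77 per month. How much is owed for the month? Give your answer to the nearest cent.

First 500 kWh × $0.130 = $65.00
Remaining 134 kWh × $0.198 = $26.53
Energy charge = $91.53; + service $18.77 = $110.30

$110.30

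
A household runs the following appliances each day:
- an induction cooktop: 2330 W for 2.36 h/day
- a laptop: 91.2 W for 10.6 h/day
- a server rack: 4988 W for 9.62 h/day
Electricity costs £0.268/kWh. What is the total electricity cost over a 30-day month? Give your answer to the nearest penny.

£437.78

induction cooktop: 2330 W × 2.36 h × 30 d = 164,964 Wh = 165 kWh
laptop: 91.2 W × 10.6 h × 30 d = 29,002 Wh = 29 kWh
server rack: 4988 W × 9.62 h × 30 d = 1,439,537 Wh = 1,440 kWh
Total energy = 165 + 29 + 1,440 = 1,634 kWh
Cost = 1,634 kWh × £0.268 = £437.78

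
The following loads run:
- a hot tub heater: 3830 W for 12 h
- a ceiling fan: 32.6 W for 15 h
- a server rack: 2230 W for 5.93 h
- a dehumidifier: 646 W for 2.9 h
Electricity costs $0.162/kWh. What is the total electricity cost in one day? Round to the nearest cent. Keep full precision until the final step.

hot tub heater: 3830 W × 12 h = 45,960 Wh = 45.96 kWh
ceiling fan: 32.6 W × 15 h = 489 Wh = 0.489 kWh
server rack: 2230 W × 5.93 h = 13,224 Wh = 13.22 kWh
dehumidifier: 646 W × 2.9 h = 1,873 Wh = 1.873 kWh
Total energy = 45.96 + 0.489 + 13.22 + 1.873 = 61.55 kWh
Cost = 61.55 kWh × $0.162 = $9.97

$9.97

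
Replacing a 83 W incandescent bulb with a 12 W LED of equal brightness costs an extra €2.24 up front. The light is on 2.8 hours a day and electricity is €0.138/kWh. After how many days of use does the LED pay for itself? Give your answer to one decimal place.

81.6 days

Power saved = 83 − 12 = 71 W
Daily energy saved = 71 W × 2.8 h = 198.8 Wh = 0.1988 kWh
Daily savings = 0.1988 × €0.138 = €0.0274
Payback = €2.24 / €0.0274 per day = 81.65 days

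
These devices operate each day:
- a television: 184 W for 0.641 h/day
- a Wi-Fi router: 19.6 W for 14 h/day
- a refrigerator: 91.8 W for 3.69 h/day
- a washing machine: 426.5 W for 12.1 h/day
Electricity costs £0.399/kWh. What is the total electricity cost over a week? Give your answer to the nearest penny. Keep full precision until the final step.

television: 184 W × 0.641 h × 7 d = 826 Wh = 0.8256 kWh
Wi-Fi router: 19.6 W × 14 h × 7 d = 1,921 Wh = 1.921 kWh
refrigerator: 91.8 W × 3.69 h × 7 d = 2,371 Wh = 2.371 kWh
washing machine: 426.5 W × 12.1 h × 7 d = 36,125 Wh = 36.12 kWh
Total energy = 0.8256 + 1.921 + 2.371 + 36.12 = 41.24 kWh
Cost = 41.24 kWh × £0.399 = £16.46

£16.46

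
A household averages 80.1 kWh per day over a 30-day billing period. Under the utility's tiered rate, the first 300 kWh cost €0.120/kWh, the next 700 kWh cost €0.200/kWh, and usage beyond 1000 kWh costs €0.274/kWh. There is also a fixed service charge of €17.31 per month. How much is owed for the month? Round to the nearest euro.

€578

Usage = 80.1 kWh/day × 30 days = 2403 kWh
First 300 kWh × €0.120 = €36.00
Next 700 kWh × €0.200 = €140.00
Remaining 1403 kWh × €0.274 = €384.42
Energy charge = €560.42; + service €17.31 = €577.73 ≈ €578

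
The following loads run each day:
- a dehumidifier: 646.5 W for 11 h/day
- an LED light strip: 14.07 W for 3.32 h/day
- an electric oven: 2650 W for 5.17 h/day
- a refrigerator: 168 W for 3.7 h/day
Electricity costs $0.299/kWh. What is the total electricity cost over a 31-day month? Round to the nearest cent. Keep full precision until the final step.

dehumidifier: 646.5 W × 11 h × 31 d = 220,456 Wh = 220.5 kWh
LED light strip: 14.07 W × 3.32 h × 31 d = 1,448 Wh = 1.448 kWh
electric oven: 2650 W × 5.17 h × 31 d = 424,716 Wh = 424.7 kWh
refrigerator: 168 W × 3.7 h × 31 d = 19,270 Wh = 19.27 kWh
Total energy = 220.5 + 1.448 + 424.7 + 19.27 = 665.9 kWh
Cost = 665.9 kWh × $0.299 = $199.10

$199.10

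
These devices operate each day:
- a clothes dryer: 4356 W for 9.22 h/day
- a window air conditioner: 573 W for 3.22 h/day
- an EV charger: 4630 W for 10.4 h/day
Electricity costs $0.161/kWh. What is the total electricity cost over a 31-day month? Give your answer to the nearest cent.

$449.99

clothes dryer: 4356 W × 9.22 h × 31 d = 1,245,032 Wh = 1,245 kWh
window air conditioner: 573 W × 3.22 h × 31 d = 57,197 Wh = 57.2 kWh
EV charger: 4630 W × 10.4 h × 31 d = 1,492,712 Wh = 1,493 kWh
Total energy = 1,245 + 57.2 + 1,493 = 2,795 kWh
Cost = 2,795 kWh × $0.161 = $449.99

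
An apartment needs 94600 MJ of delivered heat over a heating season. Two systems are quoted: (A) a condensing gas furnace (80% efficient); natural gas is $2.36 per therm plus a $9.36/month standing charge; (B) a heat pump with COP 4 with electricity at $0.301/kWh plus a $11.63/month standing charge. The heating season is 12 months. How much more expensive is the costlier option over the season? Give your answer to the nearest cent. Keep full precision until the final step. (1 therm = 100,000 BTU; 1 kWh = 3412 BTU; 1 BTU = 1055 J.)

$640.38

Heat load = 94600 MJ = 94,600,000,000 J / 1055 = 89,668,246 BTU
Gas: input = 89,668,246 / 0.80 = 112,085,308 BTU = 1,121 therm → 1,121 × $2.36 = $2,645.21; + 12 × $9.36 standing = $2,757.53
Heat pump: 89,668,246 BTU / 3412 = 26,280 kWh heat; / 4 = 6,570 kWh in → × $0.301 = $1,977.59; + 12 × $11.63 standing = $2,117.15
Difference = |$2,757.53 − $2,117.15| = $640.38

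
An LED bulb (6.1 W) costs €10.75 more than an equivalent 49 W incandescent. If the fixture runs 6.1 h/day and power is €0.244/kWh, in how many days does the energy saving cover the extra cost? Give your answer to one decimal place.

Power saved = 49 − 6.1 = 42.9 W
Daily energy saved = 42.9 W × 6.1 h = 261.7 Wh = 0.26169 kWh
Daily savings = 0.26169 × €0.244 = €0.0639
Payback = €10.75 / €0.0639 per day = 168.4 days

168.4 days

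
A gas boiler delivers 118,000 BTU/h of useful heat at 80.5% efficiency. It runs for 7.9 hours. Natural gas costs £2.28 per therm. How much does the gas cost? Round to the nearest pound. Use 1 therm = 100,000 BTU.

Heat delivered = 118,000 BTU/h × 7.9 h = 932,200 BTU
Gas input = 932,200 / 0.805 = 1,158,012 BTU
= 1,158,012 / 100,000 = 11.58 therm
Cost = 11.58 × £2.28/therm = £26.40 ≈ £26

£26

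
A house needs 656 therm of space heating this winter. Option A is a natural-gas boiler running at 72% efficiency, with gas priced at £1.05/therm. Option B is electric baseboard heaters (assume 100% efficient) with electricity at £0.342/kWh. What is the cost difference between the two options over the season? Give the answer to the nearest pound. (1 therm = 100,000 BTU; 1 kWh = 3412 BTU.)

£5619

Heat load = 656 therm × 100,000 = 65,600,000 BTU
Gas: input = 65,600,000 / 0.72 = 91,111,111 BTU = 911.1 therm → 911.1 × £1.05 = £956.67
Electric: 65,600,000 BTU / 3412 = 19,230 kWh → × £0.342 = £6,575.38
Difference = |£956.67 − £6,575.38| = £5,618.71 ≈ £5619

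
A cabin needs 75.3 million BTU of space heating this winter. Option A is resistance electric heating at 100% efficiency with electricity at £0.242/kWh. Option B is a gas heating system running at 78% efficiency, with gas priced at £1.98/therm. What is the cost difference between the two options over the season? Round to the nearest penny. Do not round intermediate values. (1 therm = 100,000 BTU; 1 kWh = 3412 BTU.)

Heat load = 75.3 × 10⁶ BTU = 75,300,000 BTU
Gas: input = 75,300,000 / 0.78 = 96,538,462 BTU = 965.4 therm → 965.4 × £1.98 = £1,911.46
Electric: 75,300,000 BTU / 3412 = 22,070 kWh → × £0.242 = £5,340.74
Difference = |£1,911.46 − £5,340.74| = £3,429.28

£3429.28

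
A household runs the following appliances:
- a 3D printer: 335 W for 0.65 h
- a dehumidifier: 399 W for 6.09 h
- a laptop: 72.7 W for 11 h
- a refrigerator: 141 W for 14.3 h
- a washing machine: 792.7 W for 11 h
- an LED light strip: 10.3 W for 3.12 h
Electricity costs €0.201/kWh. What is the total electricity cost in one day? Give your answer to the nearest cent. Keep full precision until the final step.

3D printer: 335 W × 0.65 h = 218 Wh = 0.2177 kWh
dehumidifier: 399 W × 6.09 h = 2,430 Wh = 2.43 kWh
laptop: 72.7 W × 11 h = 800 Wh = 0.7997 kWh
refrigerator: 141 W × 14.3 h = 2,016 Wh = 2.016 kWh
washing machine: 792.7 W × 11 h = 8,720 Wh = 8.72 kWh
LED light strip: 10.3 W × 3.12 h = 32 Wh = 0.03214 kWh
Total energy = 0.2177 + 2.43 + 0.7997 + 2.016 + 8.72 + 0.03214 = 14.22 kWh
Cost = 14.22 kWh × €0.201 = €2.86

€2.86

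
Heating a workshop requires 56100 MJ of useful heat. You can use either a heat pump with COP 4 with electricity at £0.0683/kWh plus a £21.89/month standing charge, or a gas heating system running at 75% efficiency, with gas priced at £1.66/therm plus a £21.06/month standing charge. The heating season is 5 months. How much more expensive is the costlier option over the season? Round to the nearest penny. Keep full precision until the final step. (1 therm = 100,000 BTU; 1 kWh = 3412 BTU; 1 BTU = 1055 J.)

Heat load = 56100 MJ = 56,100,000,000 J / 1055 = 53,175,355 BTU
Gas: input = 53,175,355 / 0.75 = 70,900,474 BTU = 709 therm → 709 × £1.66 = £1,176.95; + 5 × £21.06 standing = £1,282.25
Heat pump: 53,175,355 BTU / 3412 = 15,580 kWh heat; / 4 = 3,896 kWh in → × £0.0683 = £266.11; + 5 × £21.89 standing = £375.56
Difference = |£1,282.25 − £375.56| = £906.69

£906.69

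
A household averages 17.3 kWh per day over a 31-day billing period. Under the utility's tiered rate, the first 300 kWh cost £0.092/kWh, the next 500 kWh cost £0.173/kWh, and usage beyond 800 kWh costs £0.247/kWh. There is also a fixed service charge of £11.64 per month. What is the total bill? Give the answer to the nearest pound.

Usage = 17.3 kWh/day × 31 days = 536.3 kWh
First 300 kWh × £0.092 = £27.60
Next 236.3 kWh × £0.173 = £40.88
Remaining tier: 0 kWh (not reached)
Energy charge = £68.48; + service £11.64 = £80.12 ≈ £80

£80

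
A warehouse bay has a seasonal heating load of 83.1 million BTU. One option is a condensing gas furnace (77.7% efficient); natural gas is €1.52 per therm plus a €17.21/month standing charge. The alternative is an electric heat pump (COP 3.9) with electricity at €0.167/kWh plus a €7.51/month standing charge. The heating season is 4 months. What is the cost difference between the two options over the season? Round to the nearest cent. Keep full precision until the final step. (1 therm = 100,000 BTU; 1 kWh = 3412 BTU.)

Heat load = 83.1 × 10⁶ BTU = 83,100,000 BTU
Gas: input = 83,100,000 / 0.777 = 106,949,807 BTU = 1,069 therm → 1,069 × €1.52 = €1,625.64; + 4 × €17.21 standing = €1,694.48
Heat pump: 83,100,000 BTU / 3412 = 24,360 kWh heat; / 3.9 = 6,245 kWh in → × €0.167 = €1,042.90; + 4 × €7.51 standing = €1,072.94
Difference = |€1,694.48 − €1,072.94| = €621.53

€621.53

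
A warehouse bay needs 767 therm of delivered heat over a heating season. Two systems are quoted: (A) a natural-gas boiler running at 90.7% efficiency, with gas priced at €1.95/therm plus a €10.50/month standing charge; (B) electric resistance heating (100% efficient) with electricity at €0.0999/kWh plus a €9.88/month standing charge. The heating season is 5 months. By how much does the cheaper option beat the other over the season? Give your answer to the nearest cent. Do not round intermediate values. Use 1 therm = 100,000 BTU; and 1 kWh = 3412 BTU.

Heat load = 767 therm × 100,000 = 76,700,000 BTU
Gas: input = 76,700,000 / 0.907 = 84,564,498 BTU = 845.6 therm → 845.6 × €1.95 = €1,649.01; + 5 × €10.50 standing = €1,701.51
Electric: 76,700,000 BTU / 3412 = 22,480 kWh → × €0.0999 = €2,245.70; + 5 × €9.88 standing = €2,295.10
Difference = |€1,701.51 − €2,295.10| = €593.59

€593.59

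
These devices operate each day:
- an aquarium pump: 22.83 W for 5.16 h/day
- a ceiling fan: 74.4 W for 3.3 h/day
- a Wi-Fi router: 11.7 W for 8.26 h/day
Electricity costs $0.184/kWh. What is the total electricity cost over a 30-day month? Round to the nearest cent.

aquarium pump: 22.83 W × 5.16 h × 30 d = 3,534 Wh = 3.534 kWh
ceiling fan: 74.4 W × 3.3 h × 30 d = 7,366 Wh = 7.366 kWh
Wi-Fi router: 11.7 W × 8.26 h × 30 d = 2,899 Wh = 2.899 kWh
Total energy = 3.534 + 7.366 + 2.899 = 13.8 kWh
Cost = 13.8 kWh × $0.184 = $2.54

$2.54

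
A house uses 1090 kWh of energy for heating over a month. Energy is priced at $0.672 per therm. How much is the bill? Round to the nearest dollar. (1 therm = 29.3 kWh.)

$25

1090 kWh × (0.03413 therm/kWh) = 37.2 therm
Cost = 37.2 therm × $0.672/therm = $25.00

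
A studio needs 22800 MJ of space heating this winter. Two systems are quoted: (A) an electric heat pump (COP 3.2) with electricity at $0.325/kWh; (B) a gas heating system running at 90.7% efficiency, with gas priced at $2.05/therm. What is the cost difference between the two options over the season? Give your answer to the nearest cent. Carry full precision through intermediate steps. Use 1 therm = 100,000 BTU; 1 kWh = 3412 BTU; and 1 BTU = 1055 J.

$154.83

Heat load = 22800 MJ = 22,800,000,000 J / 1055 = 21,611,374 BTU
Gas: input = 21,611,374 / 0.907 = 23,827,315 BTU = 238.3 therm → 238.3 × $2.05 = $488.46
Heat pump: 21,611,374 BTU / 3412 = 6,334 kWh heat; / 3.2 = 1,979 kWh in → × $0.325 = $643.29
Difference = |$488.46 − $643.29| = $154.83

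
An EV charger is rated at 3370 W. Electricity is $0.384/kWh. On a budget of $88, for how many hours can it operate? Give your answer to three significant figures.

Energy budget = $88 / $0.384 per kWh = 229.2 kWh = 229,167 Wh
Runtime = 229,167 Wh / 3370 W = 68 h

68 h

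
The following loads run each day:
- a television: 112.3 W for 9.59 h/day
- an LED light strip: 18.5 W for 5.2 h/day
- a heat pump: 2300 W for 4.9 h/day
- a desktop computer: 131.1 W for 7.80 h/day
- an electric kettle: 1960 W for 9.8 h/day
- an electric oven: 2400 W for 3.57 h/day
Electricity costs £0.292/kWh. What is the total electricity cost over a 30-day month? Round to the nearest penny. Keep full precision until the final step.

television: 112.3 W × 9.59 h × 30 d = 32,309 Wh = 32.31 kWh
LED light strip: 18.5 W × 5.2 h × 30 d = 2,886 Wh = 2.886 kWh
heat pump: 2300 W × 4.9 h × 30 d = 338,100 Wh = 338.1 kWh
desktop computer: 131.1 W × 7.80 h × 30 d = 30,677 Wh = 30.68 kWh
electric kettle: 1960 W × 9.8 h × 30 d = 576,240 Wh = 576.2 kWh
electric oven: 2400 W × 3.57 h × 30 d = 257,040 Wh = 257 kWh
Total energy = 32.31 + 2.886 + 338.1 + 30.68 + 576.2 + 257 = 1,237 kWh
Cost = 1,237 kWh × £0.292 = £361.28

£361.28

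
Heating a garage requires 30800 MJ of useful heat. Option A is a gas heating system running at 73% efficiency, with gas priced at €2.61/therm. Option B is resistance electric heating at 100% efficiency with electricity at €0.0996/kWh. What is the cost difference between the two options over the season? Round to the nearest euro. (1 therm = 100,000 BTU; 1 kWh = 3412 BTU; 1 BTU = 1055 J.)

Heat load = 30800 MJ = 30,800,000,000 J / 1055 = 29,194,313 BTU
Gas: input = 29,194,313 / 0.73 = 39,992,209 BTU = 399.9 therm → 399.9 × €2.61 = €1,043.80
Electric: 29,194,313 BTU / 3412 = 8,556 kWh → × €0.0996 = €852.21
Difference = |€1,043.80 − €852.21| = €191.58 ≈ €192

€192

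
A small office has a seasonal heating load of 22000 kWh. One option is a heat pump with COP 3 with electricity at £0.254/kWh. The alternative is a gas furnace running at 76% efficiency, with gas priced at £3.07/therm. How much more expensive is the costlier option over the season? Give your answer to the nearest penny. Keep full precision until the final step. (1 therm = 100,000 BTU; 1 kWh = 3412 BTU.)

Heat load = 22000 kWh × 3412 = 75,064,000 BTU
Gas: input = 75,064,000 / 0.76 = 98,768,421 BTU = 987.7 therm → 987.7 × £3.07 = £3,032.19
Heat pump: 75,064,000 BTU / 3412 = 22,000 kWh heat; / 3 = 7,333 kWh in → × £0.254 = £1,862.67
Difference = |£3,032.19 − £1,862.67| = £1,169.52

£1169.52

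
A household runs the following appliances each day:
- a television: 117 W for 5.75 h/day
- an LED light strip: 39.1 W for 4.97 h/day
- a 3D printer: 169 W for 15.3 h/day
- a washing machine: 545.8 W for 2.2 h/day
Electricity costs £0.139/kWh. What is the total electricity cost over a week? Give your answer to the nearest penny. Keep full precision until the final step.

£4.53

television: 117 W × 5.75 h × 7 d = 4,709 Wh = 4.709 kWh
LED light strip: 39.1 W × 4.97 h × 7 d = 1,360 Wh = 1.36 kWh
3D printer: 169 W × 15.3 h × 7 d = 18,100 Wh = 18.1 kWh
washing machine: 545.8 W × 2.2 h × 7 d = 8,405 Wh = 8.405 kWh
Total energy = 4.709 + 1.36 + 18.1 + 8.405 = 32.57 kWh
Cost = 32.57 kWh × £0.139 = £4.53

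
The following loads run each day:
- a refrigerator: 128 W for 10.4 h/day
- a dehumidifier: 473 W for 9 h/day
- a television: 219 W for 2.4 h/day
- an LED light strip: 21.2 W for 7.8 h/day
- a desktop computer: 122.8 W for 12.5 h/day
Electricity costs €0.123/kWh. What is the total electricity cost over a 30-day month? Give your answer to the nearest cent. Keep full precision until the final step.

€28.83

refrigerator: 128 W × 10.4 h × 30 d = 39,936 Wh = 39.94 kWh
dehumidifier: 473 W × 9 h × 30 d = 127,710 Wh = 127.7 kWh
television: 219 W × 2.4 h × 30 d = 15,768 Wh = 15.77 kWh
LED light strip: 21.2 W × 7.8 h × 30 d = 4,961 Wh = 4.961 kWh
desktop computer: 122.8 W × 12.5 h × 30 d = 46,050 Wh = 46.05 kWh
Total energy = 39.94 + 127.7 + 15.77 + 4.961 + 46.05 = 234.4 kWh
Cost = 234.4 kWh × €0.123 = €28.83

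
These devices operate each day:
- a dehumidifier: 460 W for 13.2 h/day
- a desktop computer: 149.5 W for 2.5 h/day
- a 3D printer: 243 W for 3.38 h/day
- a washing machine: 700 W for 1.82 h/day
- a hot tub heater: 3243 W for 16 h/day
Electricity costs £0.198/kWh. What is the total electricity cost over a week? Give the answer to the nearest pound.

£84

dehumidifier: 460 W × 13.2 h × 7 d = 42,504 Wh = 42.5 kWh
desktop computer: 149.5 W × 2.5 h × 7 d = 2,616 Wh = 2.616 kWh
3D printer: 243 W × 3.38 h × 7 d = 5,749 Wh = 5.749 kWh
washing machine: 700 W × 1.82 h × 7 d = 8,918 Wh = 8.918 kWh
hot tub heater: 3243 W × 16 h × 7 d = 363,216 Wh = 363.2 kWh
Total energy = 42.5 + 2.616 + 5.749 + 8.918 + 363.2 = 423 kWh
Cost = 423 kWh × £0.198 = £83.75 ≈ £84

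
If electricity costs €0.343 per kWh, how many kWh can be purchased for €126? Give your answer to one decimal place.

€126 / €0.343 per kWh = 367.3 kWh

367.3 kWh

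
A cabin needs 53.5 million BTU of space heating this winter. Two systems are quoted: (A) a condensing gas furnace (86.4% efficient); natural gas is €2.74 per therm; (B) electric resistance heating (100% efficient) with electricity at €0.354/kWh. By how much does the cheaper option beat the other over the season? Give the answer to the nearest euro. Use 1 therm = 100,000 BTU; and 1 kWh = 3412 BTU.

Heat load = 53.5 × 10⁶ BTU = 53,500,000 BTU
Gas: input = 53,500,000 / 0.864 = 61,921,296 BTU = 619.2 therm → 619.2 × €2.74 = €1,696.64
Electric: 53,500,000 BTU / 3412 = 15,680 kWh → × €0.354 = €5,550.70
Difference = |€1,696.64 − €5,550.70| = €3,854.06 ≈ €3854

€3854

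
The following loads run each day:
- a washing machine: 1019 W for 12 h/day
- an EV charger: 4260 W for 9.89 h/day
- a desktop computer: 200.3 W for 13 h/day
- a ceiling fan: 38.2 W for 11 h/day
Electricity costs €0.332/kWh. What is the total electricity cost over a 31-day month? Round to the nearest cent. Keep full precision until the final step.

€590.59

washing machine: 1019 W × 12 h × 31 d = 379,068 Wh = 379.1 kWh
EV charger: 4260 W × 9.89 h × 31 d = 1,306,073 Wh = 1,306 kWh
desktop computer: 200.3 W × 13 h × 31 d = 80,721 Wh = 80.72 kWh
ceiling fan: 38.2 W × 11 h × 31 d = 13,026 Wh = 13.03 kWh
Total energy = 379.1 + 1,306 + 80.72 + 13.03 = 1,779 kWh
Cost = 1,779 kWh × €0.332 = €590.59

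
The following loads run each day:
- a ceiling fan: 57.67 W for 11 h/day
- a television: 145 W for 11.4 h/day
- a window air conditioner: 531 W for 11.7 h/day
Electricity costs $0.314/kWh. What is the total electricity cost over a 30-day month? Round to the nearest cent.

$80.07

ceiling fan: 57.67 W × 11 h × 30 d = 19,031 Wh = 19.03 kWh
television: 145 W × 11.4 h × 30 d = 49,590 Wh = 49.59 kWh
window air conditioner: 531 W × 11.7 h × 30 d = 186,381 Wh = 186.4 kWh
Total energy = 19.03 + 49.59 + 186.4 = 255 kWh
Cost = 255 kWh × $0.314 = $80.07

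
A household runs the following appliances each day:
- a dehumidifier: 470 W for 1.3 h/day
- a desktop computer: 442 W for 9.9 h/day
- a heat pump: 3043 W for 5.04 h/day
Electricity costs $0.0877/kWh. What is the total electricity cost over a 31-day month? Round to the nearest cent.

$55.25

dehumidifier: 470 W × 1.3 h × 31 d = 18,941 Wh = 18.94 kWh
desktop computer: 442 W × 9.9 h × 31 d = 135,650 Wh = 135.6 kWh
heat pump: 3043 W × 5.04 h × 31 d = 475,438 Wh = 475.4 kWh
Total energy = 18.94 + 135.6 + 475.4 = 630 kWh
Cost = 630 kWh × $0.0877 = $55.25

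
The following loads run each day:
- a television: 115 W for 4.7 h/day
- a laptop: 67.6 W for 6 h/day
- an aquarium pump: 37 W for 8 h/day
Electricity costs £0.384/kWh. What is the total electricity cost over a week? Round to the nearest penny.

£3.34

television: 115 W × 4.7 h × 7 d = 3,784 Wh = 3.784 kWh
laptop: 67.6 W × 6 h × 7 d = 2,839 Wh = 2.839 kWh
aquarium pump: 37 W × 8 h × 7 d = 2,072 Wh = 2.072 kWh
Total energy = 3.784 + 2.839 + 2.072 = 8.695 kWh
Cost = 8.695 kWh × £0.384 = £3.34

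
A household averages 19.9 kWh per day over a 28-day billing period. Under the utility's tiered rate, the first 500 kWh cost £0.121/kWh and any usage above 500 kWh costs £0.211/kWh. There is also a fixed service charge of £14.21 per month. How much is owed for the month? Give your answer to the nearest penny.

£86.78

Usage = 19.9 kWh/day × 28 days = 557.2 kWh
First 500 kWh × £0.121 = £60.50
Remaining 57.2 kWh × £0.211 = £12.07
Energy charge = £72.57; + service £14.21 = £86.78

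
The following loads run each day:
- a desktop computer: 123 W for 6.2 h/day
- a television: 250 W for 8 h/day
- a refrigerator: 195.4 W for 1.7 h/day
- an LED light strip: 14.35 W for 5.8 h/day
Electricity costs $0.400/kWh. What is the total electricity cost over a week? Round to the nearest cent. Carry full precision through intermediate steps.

$8.90

desktop computer: 123 W × 6.2 h × 7 d = 5,338 Wh = 5.338 kWh
television: 250 W × 8 h × 7 d = 14,000 Wh = 14 kWh
refrigerator: 195.4 W × 1.7 h × 7 d = 2,325 Wh = 2.325 kWh
LED light strip: 14.35 W × 5.8 h × 7 d = 583 Wh = 0.5826 kWh
Total energy = 5.338 + 14 + 2.325 + 0.5826 = 22.25 kWh
Cost = 22.25 kWh × $0.400 = $8.90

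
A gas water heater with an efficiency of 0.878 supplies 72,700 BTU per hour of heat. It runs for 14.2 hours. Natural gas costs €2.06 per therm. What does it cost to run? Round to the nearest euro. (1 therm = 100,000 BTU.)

Heat delivered = 72,700 BTU/h × 14.2 h = 1,032,340 BTU
Gas input = 1,032,340 / 0.878 = 1,175,786 BTU
= 1,175,786 / 100,000 = 11.76 therm
Cost = 11.76 × €2.06/therm = €24.22 ≈ €24

€24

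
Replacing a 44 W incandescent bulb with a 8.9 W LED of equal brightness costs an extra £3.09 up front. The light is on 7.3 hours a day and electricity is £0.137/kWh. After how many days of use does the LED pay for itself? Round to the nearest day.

Power saved = 44 − 8.9 = 35.1 W
Daily energy saved = 35.1 W × 7.3 h = 256.2 Wh = 0.25623 kWh
Daily savings = 0.25623 × £0.137 = £0.0351
Payback = £3.09 / £0.0351 per day = 88.03 days

88 days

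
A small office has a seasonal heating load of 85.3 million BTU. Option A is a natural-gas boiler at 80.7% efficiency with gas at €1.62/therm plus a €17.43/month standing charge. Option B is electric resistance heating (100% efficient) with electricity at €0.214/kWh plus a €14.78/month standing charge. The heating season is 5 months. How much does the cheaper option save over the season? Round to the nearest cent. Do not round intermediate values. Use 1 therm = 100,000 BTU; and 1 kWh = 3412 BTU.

Heat load = 85.3 × 10⁶ BTU = 85,300,000 BTU
Gas: input = 85,300,000 / 0.807 = 105,700,124 BTU = 1,057 therm → 1,057 × €1.62 = €1,712.34; + 5 × €17.43 standing = €1,799.49
Electric: 85,300,000 BTU / 3412 = 25,000 kWh → × €0.214 = €5,350.00; + 5 × €14.78 standing = €5,423.90
Difference = |€1,799.49 − €5,423.90| = €3,624.41

€3624.41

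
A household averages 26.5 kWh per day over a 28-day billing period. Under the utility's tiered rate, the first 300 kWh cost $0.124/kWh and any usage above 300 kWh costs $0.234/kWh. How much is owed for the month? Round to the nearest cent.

Usage = 26.5 kWh/day × 28 days = 742 kWh
First 300 kWh × $0.124 = $37.20
Remaining 442 kWh × $0.234 = $103.43
Total = $140.63

$140.63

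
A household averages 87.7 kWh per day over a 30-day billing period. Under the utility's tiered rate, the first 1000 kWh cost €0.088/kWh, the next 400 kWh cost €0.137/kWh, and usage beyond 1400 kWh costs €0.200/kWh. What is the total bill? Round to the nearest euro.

€389

Usage = 87.7 kWh/day × 30 days = 2631 kWh
First 1000 kWh × €0.088 = €88.00
Next 400 kWh × €0.137 = €54.80
Remaining 1231 kWh × €0.200 = €246.20
Total = €389.00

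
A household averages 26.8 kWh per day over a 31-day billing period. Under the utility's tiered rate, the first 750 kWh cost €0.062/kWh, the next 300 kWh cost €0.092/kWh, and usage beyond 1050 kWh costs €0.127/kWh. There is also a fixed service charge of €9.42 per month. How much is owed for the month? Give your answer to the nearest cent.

Usage = 26.8 kWh/day × 31 days = 830.8 kWh
First 750 kWh × €0.062 = €46.50
Next 80.8 kWh × €0.092 = €7.43
Remaining tier: 0 kWh (not reached)
Energy charge = €53.93; + service €9.42 = €63.35

€63.35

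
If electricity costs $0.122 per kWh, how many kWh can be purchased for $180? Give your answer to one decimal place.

1475.4 kWh

$180 / $0.122 per kWh = 1,475 kWh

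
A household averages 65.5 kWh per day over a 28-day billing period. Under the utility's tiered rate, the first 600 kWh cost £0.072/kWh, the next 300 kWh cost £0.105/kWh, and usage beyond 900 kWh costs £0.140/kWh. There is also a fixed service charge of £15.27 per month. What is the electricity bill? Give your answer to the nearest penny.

£220.73

Usage = 65.5 kWh/day × 28 days = 1834 kWh
First 600 kWh × £0.072 = £43.20
Next 300 kWh × £0.105 = £31.50
Remaining 934 kWh × £0.140 = £130.76
Energy charge = £205.46; + service £15.27 = £220.73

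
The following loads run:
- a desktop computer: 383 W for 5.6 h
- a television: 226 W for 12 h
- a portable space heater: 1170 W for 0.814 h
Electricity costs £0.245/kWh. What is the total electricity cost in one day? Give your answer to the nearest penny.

£1.42

desktop computer: 383 W × 5.6 h = 2,145 Wh = 2.145 kWh
television: 226 W × 12 h = 2,712 Wh = 2.712 kWh
portable space heater: 1170 W × 0.814 h = 952 Wh = 0.9524 kWh
Total energy = 2.145 + 2.712 + 0.9524 = 5.809 kWh
Cost = 5.809 kWh × £0.245 = £1.42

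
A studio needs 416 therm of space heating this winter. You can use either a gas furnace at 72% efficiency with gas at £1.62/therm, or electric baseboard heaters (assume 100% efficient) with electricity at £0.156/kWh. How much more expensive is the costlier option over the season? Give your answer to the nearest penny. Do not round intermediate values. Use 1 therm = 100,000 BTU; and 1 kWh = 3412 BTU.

Heat load = 416 therm × 100,000 = 41,600,000 BTU
Gas: input = 41,600,000 / 0.72 = 57,777,778 BTU = 577.8 therm → 577.8 × £1.62 = £936.00
Electric: 41,600,000 BTU / 3412 = 12,190 kWh → × £0.156 = £1,901.99
Difference = |£936.00 − £1,901.99| = £965.99

£965.99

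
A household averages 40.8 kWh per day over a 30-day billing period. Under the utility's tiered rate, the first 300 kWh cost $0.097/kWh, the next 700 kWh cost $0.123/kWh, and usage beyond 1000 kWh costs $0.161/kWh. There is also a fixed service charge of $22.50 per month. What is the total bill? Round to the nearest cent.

$173.76

Usage = 40.8 kWh/day × 30 days = 1224 kWh
First 300 kWh × $0.097 = $29.10
Next 700 kWh × $0.123 = $86.10
Remaining 224 kWh × $0.161 = $36.06
Energy charge = $151.26; + service $22.50 = $173.76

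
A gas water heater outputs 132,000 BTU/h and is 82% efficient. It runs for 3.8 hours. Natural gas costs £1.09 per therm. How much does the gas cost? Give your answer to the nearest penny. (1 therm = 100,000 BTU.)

£6.67

Heat delivered = 132,000 BTU/h × 3.8 h = 501,600 BTU
Gas input = 501,600 / 0.82 = 611,707 BTU
= 611,707 / 100,000 = 6.117 therm
Cost = 6.117 × £1.09/therm = £6.67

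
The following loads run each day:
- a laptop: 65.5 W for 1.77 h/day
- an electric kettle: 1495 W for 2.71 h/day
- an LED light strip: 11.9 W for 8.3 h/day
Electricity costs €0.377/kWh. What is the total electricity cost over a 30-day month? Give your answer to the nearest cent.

laptop: 65.5 W × 1.77 h × 30 d = 3,478 Wh = 3.478 kWh
electric kettle: 1495 W × 2.71 h × 30 d = 121,544 Wh = 121.5 kWh
LED light strip: 11.9 W × 8.3 h × 30 d = 2,963 Wh = 2.963 kWh
Total energy = 3.478 + 121.5 + 2.963 = 128 kWh
Cost = 128 kWh × €0.377 = €48.25

€48.25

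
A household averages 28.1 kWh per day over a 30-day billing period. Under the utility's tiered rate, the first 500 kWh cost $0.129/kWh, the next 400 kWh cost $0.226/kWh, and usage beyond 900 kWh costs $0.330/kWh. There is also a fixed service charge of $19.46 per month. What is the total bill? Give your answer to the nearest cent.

$161.48

Usage = 28.1 kWh/day × 30 days = 843 kWh
First 500 kWh × $0.129 = $64.50
Next 343 kWh × $0.226 = $77.52
Remaining tier: 0 kWh (not reached)
Energy charge = $142.02; + service $19.46 = $161.48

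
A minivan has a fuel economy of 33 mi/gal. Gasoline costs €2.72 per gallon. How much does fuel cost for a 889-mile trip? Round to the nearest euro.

Fuel = 889 mi / 33 mpg = 26.94 gal
Cost = 26.94 gal × €2.72/gal = €73.28 ≈ €73

€73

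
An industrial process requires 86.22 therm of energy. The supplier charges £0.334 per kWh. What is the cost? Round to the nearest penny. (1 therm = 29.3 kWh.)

£843.77

86.22 therm × (29.3 kWh/therm) = 2,526 kWh
Cost = 2,526 kWh × £0.334/kWh = £843.77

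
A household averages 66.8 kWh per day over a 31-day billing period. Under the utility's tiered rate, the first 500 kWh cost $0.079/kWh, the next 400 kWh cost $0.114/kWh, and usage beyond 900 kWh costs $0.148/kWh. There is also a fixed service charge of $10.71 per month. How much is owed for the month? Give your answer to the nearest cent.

$269.09

Usage = 66.8 kWh/day × 31 days = 2070.8 kWh
First 500 kWh × $0.079 = $39.50
Next 400 kWh × $0.114 = $45.60
Remaining 1170.8 kWh × $0.148 = $173.28
Energy charge = $258.38; + service $10.71 = $269.09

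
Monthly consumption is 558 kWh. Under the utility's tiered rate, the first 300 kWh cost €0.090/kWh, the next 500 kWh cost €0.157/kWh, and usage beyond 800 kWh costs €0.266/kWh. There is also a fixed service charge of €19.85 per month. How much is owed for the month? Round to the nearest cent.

First 300 kWh × €0.090 = €27.00
Next 258 kWh × €0.157 = €40.51
Remaining tier: 0 kWh (not reached)
Energy charge = €67.51; + service €19.85 = €87.36

€87.36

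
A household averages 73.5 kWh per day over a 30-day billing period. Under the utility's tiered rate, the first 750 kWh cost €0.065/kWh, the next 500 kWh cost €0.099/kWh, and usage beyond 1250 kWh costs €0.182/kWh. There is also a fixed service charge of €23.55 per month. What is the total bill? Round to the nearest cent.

€295.61

Usage = 73.5 kWh/day × 30 days = 2205 kWh
First 750 kWh × €0.065 = €48.75
Next 500 kWh × €0.099 = €49.50
Remaining 955 kWh × €0.182 = €173.81
Energy charge = €272.06; + service €23.55 = €295.61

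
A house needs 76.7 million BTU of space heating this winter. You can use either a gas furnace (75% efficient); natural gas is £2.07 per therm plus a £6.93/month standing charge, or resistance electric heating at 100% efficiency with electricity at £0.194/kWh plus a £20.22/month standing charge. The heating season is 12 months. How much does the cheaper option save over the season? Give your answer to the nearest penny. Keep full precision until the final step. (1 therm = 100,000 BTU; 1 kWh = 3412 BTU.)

Heat load = 76.7 × 10⁶ BTU = 76,700,000 BTU
Gas: input = 76,700,000 / 0.75 = 102,266,667 BTU = 1,023 therm → 1,023 × £2.07 = £2,116.92; + 12 × £6.93 standing = £2,200.08
Electric: 76,700,000 BTU / 3412 = 22,480 kWh → × £0.194 = £4,361.02; + 12 × £20.22 standing = £4,603.66
Difference = |£2,200.08 − £4,603.66| = £2,403.58

£2403.58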